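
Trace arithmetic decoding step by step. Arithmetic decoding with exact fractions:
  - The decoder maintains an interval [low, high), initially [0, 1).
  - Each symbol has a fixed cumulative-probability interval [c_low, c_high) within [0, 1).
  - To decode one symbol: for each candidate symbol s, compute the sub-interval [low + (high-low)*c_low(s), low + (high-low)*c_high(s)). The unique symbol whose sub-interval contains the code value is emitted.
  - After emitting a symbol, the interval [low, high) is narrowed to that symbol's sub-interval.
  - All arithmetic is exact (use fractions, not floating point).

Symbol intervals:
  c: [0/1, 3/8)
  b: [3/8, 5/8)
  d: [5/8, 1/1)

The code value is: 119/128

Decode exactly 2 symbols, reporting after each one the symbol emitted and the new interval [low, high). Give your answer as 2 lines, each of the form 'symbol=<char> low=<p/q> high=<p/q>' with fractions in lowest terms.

Answer: symbol=d low=5/8 high=1/1
symbol=d low=55/64 high=1/1

Derivation:
Step 1: interval [0/1, 1/1), width = 1/1 - 0/1 = 1/1
  'c': [0/1 + 1/1*0/1, 0/1 + 1/1*3/8) = [0/1, 3/8)
  'b': [0/1 + 1/1*3/8, 0/1 + 1/1*5/8) = [3/8, 5/8)
  'd': [0/1 + 1/1*5/8, 0/1 + 1/1*1/1) = [5/8, 1/1) <- contains code 119/128
  emit 'd', narrow to [5/8, 1/1)
Step 2: interval [5/8, 1/1), width = 1/1 - 5/8 = 3/8
  'c': [5/8 + 3/8*0/1, 5/8 + 3/8*3/8) = [5/8, 49/64)
  'b': [5/8 + 3/8*3/8, 5/8 + 3/8*5/8) = [49/64, 55/64)
  'd': [5/8 + 3/8*5/8, 5/8 + 3/8*1/1) = [55/64, 1/1) <- contains code 119/128
  emit 'd', narrow to [55/64, 1/1)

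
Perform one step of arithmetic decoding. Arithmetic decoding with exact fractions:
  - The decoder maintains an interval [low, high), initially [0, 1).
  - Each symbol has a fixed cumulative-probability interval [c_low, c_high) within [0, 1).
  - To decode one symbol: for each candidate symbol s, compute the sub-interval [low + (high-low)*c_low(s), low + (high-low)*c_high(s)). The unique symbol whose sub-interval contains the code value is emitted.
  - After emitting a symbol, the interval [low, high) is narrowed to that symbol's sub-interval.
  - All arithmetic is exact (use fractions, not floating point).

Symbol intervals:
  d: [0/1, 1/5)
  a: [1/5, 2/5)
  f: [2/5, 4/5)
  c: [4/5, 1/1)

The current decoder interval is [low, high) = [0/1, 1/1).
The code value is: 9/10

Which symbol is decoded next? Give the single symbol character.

Answer: c

Derivation:
Interval width = high − low = 1/1 − 0/1 = 1/1
Scaled code = (code − low) / width = (9/10 − 0/1) / 1/1 = 9/10
  d: [0/1, 1/5) 
  a: [1/5, 2/5) 
  f: [2/5, 4/5) 
  c: [4/5, 1/1) ← scaled code falls here ✓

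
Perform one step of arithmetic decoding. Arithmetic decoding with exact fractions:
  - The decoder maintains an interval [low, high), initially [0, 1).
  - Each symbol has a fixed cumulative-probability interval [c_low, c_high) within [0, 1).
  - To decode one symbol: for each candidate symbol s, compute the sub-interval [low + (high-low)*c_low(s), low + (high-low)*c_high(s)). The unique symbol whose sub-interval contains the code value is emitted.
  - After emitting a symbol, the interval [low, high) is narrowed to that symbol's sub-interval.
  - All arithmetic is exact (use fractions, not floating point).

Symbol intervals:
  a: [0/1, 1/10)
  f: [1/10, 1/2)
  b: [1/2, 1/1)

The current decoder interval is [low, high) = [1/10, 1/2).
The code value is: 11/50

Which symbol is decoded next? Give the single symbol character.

Interval width = high − low = 1/2 − 1/10 = 2/5
Scaled code = (code − low) / width = (11/50 − 1/10) / 2/5 = 3/10
  a: [0/1, 1/10) 
  f: [1/10, 1/2) ← scaled code falls here ✓
  b: [1/2, 1/1) 

Answer: f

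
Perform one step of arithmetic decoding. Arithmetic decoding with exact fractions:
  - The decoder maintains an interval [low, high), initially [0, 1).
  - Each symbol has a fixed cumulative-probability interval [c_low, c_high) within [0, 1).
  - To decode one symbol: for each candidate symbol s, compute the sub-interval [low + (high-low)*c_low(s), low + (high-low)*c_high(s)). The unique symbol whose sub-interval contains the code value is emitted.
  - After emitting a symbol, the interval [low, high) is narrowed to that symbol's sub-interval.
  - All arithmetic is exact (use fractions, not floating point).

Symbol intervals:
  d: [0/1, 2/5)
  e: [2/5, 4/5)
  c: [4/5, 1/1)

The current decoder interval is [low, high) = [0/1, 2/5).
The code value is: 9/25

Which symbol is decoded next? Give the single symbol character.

Answer: c

Derivation:
Interval width = high − low = 2/5 − 0/1 = 2/5
Scaled code = (code − low) / width = (9/25 − 0/1) / 2/5 = 9/10
  d: [0/1, 2/5) 
  e: [2/5, 4/5) 
  c: [4/5, 1/1) ← scaled code falls here ✓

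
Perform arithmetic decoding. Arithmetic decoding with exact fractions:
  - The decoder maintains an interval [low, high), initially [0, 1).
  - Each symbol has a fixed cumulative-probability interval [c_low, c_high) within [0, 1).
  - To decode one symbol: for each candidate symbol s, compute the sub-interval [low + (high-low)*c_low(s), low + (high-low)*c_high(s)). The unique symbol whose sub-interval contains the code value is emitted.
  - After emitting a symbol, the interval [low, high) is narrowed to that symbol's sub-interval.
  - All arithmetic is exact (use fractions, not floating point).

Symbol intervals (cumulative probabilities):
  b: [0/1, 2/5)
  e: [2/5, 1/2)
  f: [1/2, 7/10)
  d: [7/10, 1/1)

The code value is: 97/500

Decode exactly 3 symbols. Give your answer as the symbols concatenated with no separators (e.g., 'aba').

Answer: bed

Derivation:
Step 1: interval [0/1, 1/1), width = 1/1 - 0/1 = 1/1
  'b': [0/1 + 1/1*0/1, 0/1 + 1/1*2/5) = [0/1, 2/5) <- contains code 97/500
  'e': [0/1 + 1/1*2/5, 0/1 + 1/1*1/2) = [2/5, 1/2)
  'f': [0/1 + 1/1*1/2, 0/1 + 1/1*7/10) = [1/2, 7/10)
  'd': [0/1 + 1/1*7/10, 0/1 + 1/1*1/1) = [7/10, 1/1)
  emit 'b', narrow to [0/1, 2/5)
Step 2: interval [0/1, 2/5), width = 2/5 - 0/1 = 2/5
  'b': [0/1 + 2/5*0/1, 0/1 + 2/5*2/5) = [0/1, 4/25)
  'e': [0/1 + 2/5*2/5, 0/1 + 2/5*1/2) = [4/25, 1/5) <- contains code 97/500
  'f': [0/1 + 2/5*1/2, 0/1 + 2/5*7/10) = [1/5, 7/25)
  'd': [0/1 + 2/5*7/10, 0/1 + 2/5*1/1) = [7/25, 2/5)
  emit 'e', narrow to [4/25, 1/5)
Step 3: interval [4/25, 1/5), width = 1/5 - 4/25 = 1/25
  'b': [4/25 + 1/25*0/1, 4/25 + 1/25*2/5) = [4/25, 22/125)
  'e': [4/25 + 1/25*2/5, 4/25 + 1/25*1/2) = [22/125, 9/50)
  'f': [4/25 + 1/25*1/2, 4/25 + 1/25*7/10) = [9/50, 47/250)
  'd': [4/25 + 1/25*7/10, 4/25 + 1/25*1/1) = [47/250, 1/5) <- contains code 97/500
  emit 'd', narrow to [47/250, 1/5)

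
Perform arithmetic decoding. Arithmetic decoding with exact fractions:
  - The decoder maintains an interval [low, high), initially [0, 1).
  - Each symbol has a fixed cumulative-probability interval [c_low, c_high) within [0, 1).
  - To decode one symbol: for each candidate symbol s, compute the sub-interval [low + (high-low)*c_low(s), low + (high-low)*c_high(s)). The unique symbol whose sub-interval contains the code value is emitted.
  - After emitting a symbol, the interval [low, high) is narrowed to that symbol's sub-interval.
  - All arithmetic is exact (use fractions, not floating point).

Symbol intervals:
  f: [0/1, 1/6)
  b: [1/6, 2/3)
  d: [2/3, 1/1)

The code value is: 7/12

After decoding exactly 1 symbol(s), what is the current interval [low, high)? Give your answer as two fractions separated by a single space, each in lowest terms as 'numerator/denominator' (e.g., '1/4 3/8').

Answer: 1/6 2/3

Derivation:
Step 1: interval [0/1, 1/1), width = 1/1 - 0/1 = 1/1
  'f': [0/1 + 1/1*0/1, 0/1 + 1/1*1/6) = [0/1, 1/6)
  'b': [0/1 + 1/1*1/6, 0/1 + 1/1*2/3) = [1/6, 2/3) <- contains code 7/12
  'd': [0/1 + 1/1*2/3, 0/1 + 1/1*1/1) = [2/3, 1/1)
  emit 'b', narrow to [1/6, 2/3)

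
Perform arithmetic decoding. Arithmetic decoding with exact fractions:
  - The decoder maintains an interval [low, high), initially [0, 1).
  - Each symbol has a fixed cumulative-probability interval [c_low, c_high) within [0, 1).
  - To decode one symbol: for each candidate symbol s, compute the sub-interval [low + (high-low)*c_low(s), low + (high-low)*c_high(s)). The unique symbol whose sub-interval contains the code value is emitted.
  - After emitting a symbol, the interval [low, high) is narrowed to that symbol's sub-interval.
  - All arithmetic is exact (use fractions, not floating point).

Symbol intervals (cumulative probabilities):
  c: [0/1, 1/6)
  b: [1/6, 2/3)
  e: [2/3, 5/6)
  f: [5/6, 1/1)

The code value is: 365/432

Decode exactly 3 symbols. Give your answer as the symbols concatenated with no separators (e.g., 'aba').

Answer: fcb

Derivation:
Step 1: interval [0/1, 1/1), width = 1/1 - 0/1 = 1/1
  'c': [0/1 + 1/1*0/1, 0/1 + 1/1*1/6) = [0/1, 1/6)
  'b': [0/1 + 1/1*1/6, 0/1 + 1/1*2/3) = [1/6, 2/3)
  'e': [0/1 + 1/1*2/3, 0/1 + 1/1*5/6) = [2/3, 5/6)
  'f': [0/1 + 1/1*5/6, 0/1 + 1/1*1/1) = [5/6, 1/1) <- contains code 365/432
  emit 'f', narrow to [5/6, 1/1)
Step 2: interval [5/6, 1/1), width = 1/1 - 5/6 = 1/6
  'c': [5/6 + 1/6*0/1, 5/6 + 1/6*1/6) = [5/6, 31/36) <- contains code 365/432
  'b': [5/6 + 1/6*1/6, 5/6 + 1/6*2/3) = [31/36, 17/18)
  'e': [5/6 + 1/6*2/3, 5/6 + 1/6*5/6) = [17/18, 35/36)
  'f': [5/6 + 1/6*5/6, 5/6 + 1/6*1/1) = [35/36, 1/1)
  emit 'c', narrow to [5/6, 31/36)
Step 3: interval [5/6, 31/36), width = 31/36 - 5/6 = 1/36
  'c': [5/6 + 1/36*0/1, 5/6 + 1/36*1/6) = [5/6, 181/216)
  'b': [5/6 + 1/36*1/6, 5/6 + 1/36*2/3) = [181/216, 23/27) <- contains code 365/432
  'e': [5/6 + 1/36*2/3, 5/6 + 1/36*5/6) = [23/27, 185/216)
  'f': [5/6 + 1/36*5/6, 5/6 + 1/36*1/1) = [185/216, 31/36)
  emit 'b', narrow to [181/216, 23/27)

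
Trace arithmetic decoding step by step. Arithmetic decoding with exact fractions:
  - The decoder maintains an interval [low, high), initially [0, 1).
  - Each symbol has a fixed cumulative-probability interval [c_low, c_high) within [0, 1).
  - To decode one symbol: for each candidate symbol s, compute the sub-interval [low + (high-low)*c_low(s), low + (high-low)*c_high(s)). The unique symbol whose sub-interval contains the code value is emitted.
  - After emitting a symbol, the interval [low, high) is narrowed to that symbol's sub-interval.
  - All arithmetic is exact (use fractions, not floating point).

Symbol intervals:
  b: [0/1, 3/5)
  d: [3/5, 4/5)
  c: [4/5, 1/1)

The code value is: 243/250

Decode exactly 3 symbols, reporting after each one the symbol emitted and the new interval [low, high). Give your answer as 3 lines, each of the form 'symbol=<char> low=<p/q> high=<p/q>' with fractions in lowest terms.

Answer: symbol=c low=4/5 high=1/1
symbol=c low=24/25 high=1/1
symbol=b low=24/25 high=123/125

Derivation:
Step 1: interval [0/1, 1/1), width = 1/1 - 0/1 = 1/1
  'b': [0/1 + 1/1*0/1, 0/1 + 1/1*3/5) = [0/1, 3/5)
  'd': [0/1 + 1/1*3/5, 0/1 + 1/1*4/5) = [3/5, 4/5)
  'c': [0/1 + 1/1*4/5, 0/1 + 1/1*1/1) = [4/5, 1/1) <- contains code 243/250
  emit 'c', narrow to [4/5, 1/1)
Step 2: interval [4/5, 1/1), width = 1/1 - 4/5 = 1/5
  'b': [4/5 + 1/5*0/1, 4/5 + 1/5*3/5) = [4/5, 23/25)
  'd': [4/5 + 1/5*3/5, 4/5 + 1/5*4/5) = [23/25, 24/25)
  'c': [4/5 + 1/5*4/5, 4/5 + 1/5*1/1) = [24/25, 1/1) <- contains code 243/250
  emit 'c', narrow to [24/25, 1/1)
Step 3: interval [24/25, 1/1), width = 1/1 - 24/25 = 1/25
  'b': [24/25 + 1/25*0/1, 24/25 + 1/25*3/5) = [24/25, 123/125) <- contains code 243/250
  'd': [24/25 + 1/25*3/5, 24/25 + 1/25*4/5) = [123/125, 124/125)
  'c': [24/25 + 1/25*4/5, 24/25 + 1/25*1/1) = [124/125, 1/1)
  emit 'b', narrow to [24/25, 123/125)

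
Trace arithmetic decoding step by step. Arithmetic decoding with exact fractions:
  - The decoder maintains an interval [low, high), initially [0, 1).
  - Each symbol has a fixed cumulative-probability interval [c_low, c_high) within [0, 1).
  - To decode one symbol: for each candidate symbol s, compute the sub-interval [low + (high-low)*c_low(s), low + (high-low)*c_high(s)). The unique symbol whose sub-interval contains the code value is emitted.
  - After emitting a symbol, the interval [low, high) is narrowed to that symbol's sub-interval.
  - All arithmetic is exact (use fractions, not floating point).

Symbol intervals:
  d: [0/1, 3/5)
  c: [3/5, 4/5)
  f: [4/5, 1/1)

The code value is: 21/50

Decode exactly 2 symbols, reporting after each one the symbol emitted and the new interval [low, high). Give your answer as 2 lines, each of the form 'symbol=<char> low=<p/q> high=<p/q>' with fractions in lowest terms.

Step 1: interval [0/1, 1/1), width = 1/1 - 0/1 = 1/1
  'd': [0/1 + 1/1*0/1, 0/1 + 1/1*3/5) = [0/1, 3/5) <- contains code 21/50
  'c': [0/1 + 1/1*3/5, 0/1 + 1/1*4/5) = [3/5, 4/5)
  'f': [0/1 + 1/1*4/5, 0/1 + 1/1*1/1) = [4/5, 1/1)
  emit 'd', narrow to [0/1, 3/5)
Step 2: interval [0/1, 3/5), width = 3/5 - 0/1 = 3/5
  'd': [0/1 + 3/5*0/1, 0/1 + 3/5*3/5) = [0/1, 9/25)
  'c': [0/1 + 3/5*3/5, 0/1 + 3/5*4/5) = [9/25, 12/25) <- contains code 21/50
  'f': [0/1 + 3/5*4/5, 0/1 + 3/5*1/1) = [12/25, 3/5)
  emit 'c', narrow to [9/25, 12/25)

Answer: symbol=d low=0/1 high=3/5
symbol=c low=9/25 high=12/25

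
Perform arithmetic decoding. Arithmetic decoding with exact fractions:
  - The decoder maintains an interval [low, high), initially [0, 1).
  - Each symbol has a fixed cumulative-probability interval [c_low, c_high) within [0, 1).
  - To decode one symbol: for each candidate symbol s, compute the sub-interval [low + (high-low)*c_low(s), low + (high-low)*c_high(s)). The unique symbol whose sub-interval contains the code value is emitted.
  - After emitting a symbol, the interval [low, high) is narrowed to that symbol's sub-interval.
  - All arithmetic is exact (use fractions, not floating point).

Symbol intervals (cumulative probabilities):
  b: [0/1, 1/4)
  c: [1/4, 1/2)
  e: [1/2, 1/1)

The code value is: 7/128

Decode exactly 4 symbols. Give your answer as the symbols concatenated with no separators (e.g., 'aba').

Answer: bbee

Derivation:
Step 1: interval [0/1, 1/1), width = 1/1 - 0/1 = 1/1
  'b': [0/1 + 1/1*0/1, 0/1 + 1/1*1/4) = [0/1, 1/4) <- contains code 7/128
  'c': [0/1 + 1/1*1/4, 0/1 + 1/1*1/2) = [1/4, 1/2)
  'e': [0/1 + 1/1*1/2, 0/1 + 1/1*1/1) = [1/2, 1/1)
  emit 'b', narrow to [0/1, 1/4)
Step 2: interval [0/1, 1/4), width = 1/4 - 0/1 = 1/4
  'b': [0/1 + 1/4*0/1, 0/1 + 1/4*1/4) = [0/1, 1/16) <- contains code 7/128
  'c': [0/1 + 1/4*1/4, 0/1 + 1/4*1/2) = [1/16, 1/8)
  'e': [0/1 + 1/4*1/2, 0/1 + 1/4*1/1) = [1/8, 1/4)
  emit 'b', narrow to [0/1, 1/16)
Step 3: interval [0/1, 1/16), width = 1/16 - 0/1 = 1/16
  'b': [0/1 + 1/16*0/1, 0/1 + 1/16*1/4) = [0/1, 1/64)
  'c': [0/1 + 1/16*1/4, 0/1 + 1/16*1/2) = [1/64, 1/32)
  'e': [0/1 + 1/16*1/2, 0/1 + 1/16*1/1) = [1/32, 1/16) <- contains code 7/128
  emit 'e', narrow to [1/32, 1/16)
Step 4: interval [1/32, 1/16), width = 1/16 - 1/32 = 1/32
  'b': [1/32 + 1/32*0/1, 1/32 + 1/32*1/4) = [1/32, 5/128)
  'c': [1/32 + 1/32*1/4, 1/32 + 1/32*1/2) = [5/128, 3/64)
  'e': [1/32 + 1/32*1/2, 1/32 + 1/32*1/1) = [3/64, 1/16) <- contains code 7/128
  emit 'e', narrow to [3/64, 1/16)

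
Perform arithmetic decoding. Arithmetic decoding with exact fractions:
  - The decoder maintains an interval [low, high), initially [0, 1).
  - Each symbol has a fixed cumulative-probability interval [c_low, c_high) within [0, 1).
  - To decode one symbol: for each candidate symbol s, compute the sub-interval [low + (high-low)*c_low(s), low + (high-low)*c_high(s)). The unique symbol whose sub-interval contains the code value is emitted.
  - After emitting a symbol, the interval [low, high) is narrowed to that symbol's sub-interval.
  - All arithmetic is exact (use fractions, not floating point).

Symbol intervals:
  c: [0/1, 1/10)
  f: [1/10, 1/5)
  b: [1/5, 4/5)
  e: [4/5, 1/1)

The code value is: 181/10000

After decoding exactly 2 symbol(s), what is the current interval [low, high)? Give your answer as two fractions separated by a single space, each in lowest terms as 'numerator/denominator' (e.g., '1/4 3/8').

Step 1: interval [0/1, 1/1), width = 1/1 - 0/1 = 1/1
  'c': [0/1 + 1/1*0/1, 0/1 + 1/1*1/10) = [0/1, 1/10) <- contains code 181/10000
  'f': [0/1 + 1/1*1/10, 0/1 + 1/1*1/5) = [1/10, 1/5)
  'b': [0/1 + 1/1*1/5, 0/1 + 1/1*4/5) = [1/5, 4/5)
  'e': [0/1 + 1/1*4/5, 0/1 + 1/1*1/1) = [4/5, 1/1)
  emit 'c', narrow to [0/1, 1/10)
Step 2: interval [0/1, 1/10), width = 1/10 - 0/1 = 1/10
  'c': [0/1 + 1/10*0/1, 0/1 + 1/10*1/10) = [0/1, 1/100)
  'f': [0/1 + 1/10*1/10, 0/1 + 1/10*1/5) = [1/100, 1/50) <- contains code 181/10000
  'b': [0/1 + 1/10*1/5, 0/1 + 1/10*4/5) = [1/50, 2/25)
  'e': [0/1 + 1/10*4/5, 0/1 + 1/10*1/1) = [2/25, 1/10)
  emit 'f', narrow to [1/100, 1/50)

Answer: 1/100 1/50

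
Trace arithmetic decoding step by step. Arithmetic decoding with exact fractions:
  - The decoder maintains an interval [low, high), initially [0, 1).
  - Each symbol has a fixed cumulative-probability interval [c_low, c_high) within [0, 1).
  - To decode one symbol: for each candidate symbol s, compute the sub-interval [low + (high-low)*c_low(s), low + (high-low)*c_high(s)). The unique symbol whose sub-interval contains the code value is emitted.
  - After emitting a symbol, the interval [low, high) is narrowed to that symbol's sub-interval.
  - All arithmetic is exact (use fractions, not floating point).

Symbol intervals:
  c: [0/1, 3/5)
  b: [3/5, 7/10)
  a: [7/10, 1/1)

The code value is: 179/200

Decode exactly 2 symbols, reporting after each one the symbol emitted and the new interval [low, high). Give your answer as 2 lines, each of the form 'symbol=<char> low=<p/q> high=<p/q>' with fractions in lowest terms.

Answer: symbol=a low=7/10 high=1/1
symbol=b low=22/25 high=91/100

Derivation:
Step 1: interval [0/1, 1/1), width = 1/1 - 0/1 = 1/1
  'c': [0/1 + 1/1*0/1, 0/1 + 1/1*3/5) = [0/1, 3/5)
  'b': [0/1 + 1/1*3/5, 0/1 + 1/1*7/10) = [3/5, 7/10)
  'a': [0/1 + 1/1*7/10, 0/1 + 1/1*1/1) = [7/10, 1/1) <- contains code 179/200
  emit 'a', narrow to [7/10, 1/1)
Step 2: interval [7/10, 1/1), width = 1/1 - 7/10 = 3/10
  'c': [7/10 + 3/10*0/1, 7/10 + 3/10*3/5) = [7/10, 22/25)
  'b': [7/10 + 3/10*3/5, 7/10 + 3/10*7/10) = [22/25, 91/100) <- contains code 179/200
  'a': [7/10 + 3/10*7/10, 7/10 + 3/10*1/1) = [91/100, 1/1)
  emit 'b', narrow to [22/25, 91/100)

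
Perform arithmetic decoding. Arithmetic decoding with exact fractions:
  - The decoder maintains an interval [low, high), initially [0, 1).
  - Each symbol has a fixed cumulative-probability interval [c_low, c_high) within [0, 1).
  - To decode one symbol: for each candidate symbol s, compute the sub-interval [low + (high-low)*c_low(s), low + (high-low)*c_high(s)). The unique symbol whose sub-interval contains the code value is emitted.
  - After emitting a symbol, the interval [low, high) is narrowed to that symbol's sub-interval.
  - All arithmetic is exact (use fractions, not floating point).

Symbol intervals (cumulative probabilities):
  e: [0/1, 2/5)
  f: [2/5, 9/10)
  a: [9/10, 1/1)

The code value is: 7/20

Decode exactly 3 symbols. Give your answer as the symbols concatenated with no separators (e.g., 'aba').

Answer: efa

Derivation:
Step 1: interval [0/1, 1/1), width = 1/1 - 0/1 = 1/1
  'e': [0/1 + 1/1*0/1, 0/1 + 1/1*2/5) = [0/1, 2/5) <- contains code 7/20
  'f': [0/1 + 1/1*2/5, 0/1 + 1/1*9/10) = [2/5, 9/10)
  'a': [0/1 + 1/1*9/10, 0/1 + 1/1*1/1) = [9/10, 1/1)
  emit 'e', narrow to [0/1, 2/5)
Step 2: interval [0/1, 2/5), width = 2/5 - 0/1 = 2/5
  'e': [0/1 + 2/5*0/1, 0/1 + 2/5*2/5) = [0/1, 4/25)
  'f': [0/1 + 2/5*2/5, 0/1 + 2/5*9/10) = [4/25, 9/25) <- contains code 7/20
  'a': [0/1 + 2/5*9/10, 0/1 + 2/5*1/1) = [9/25, 2/5)
  emit 'f', narrow to [4/25, 9/25)
Step 3: interval [4/25, 9/25), width = 9/25 - 4/25 = 1/5
  'e': [4/25 + 1/5*0/1, 4/25 + 1/5*2/5) = [4/25, 6/25)
  'f': [4/25 + 1/5*2/5, 4/25 + 1/5*9/10) = [6/25, 17/50)
  'a': [4/25 + 1/5*9/10, 4/25 + 1/5*1/1) = [17/50, 9/25) <- contains code 7/20
  emit 'a', narrow to [17/50, 9/25)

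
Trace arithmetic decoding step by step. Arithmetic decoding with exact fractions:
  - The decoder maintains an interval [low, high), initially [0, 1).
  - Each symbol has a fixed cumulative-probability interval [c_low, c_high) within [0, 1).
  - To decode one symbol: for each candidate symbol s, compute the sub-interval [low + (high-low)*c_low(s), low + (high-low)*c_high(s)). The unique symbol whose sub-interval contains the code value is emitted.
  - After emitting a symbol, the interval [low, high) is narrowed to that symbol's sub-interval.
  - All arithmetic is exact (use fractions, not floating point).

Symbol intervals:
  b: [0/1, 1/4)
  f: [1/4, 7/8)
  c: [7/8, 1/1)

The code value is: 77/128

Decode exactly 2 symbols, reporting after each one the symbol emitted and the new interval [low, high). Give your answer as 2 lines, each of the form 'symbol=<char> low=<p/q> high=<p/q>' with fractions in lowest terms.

Answer: symbol=f low=1/4 high=7/8
symbol=f low=13/32 high=51/64

Derivation:
Step 1: interval [0/1, 1/1), width = 1/1 - 0/1 = 1/1
  'b': [0/1 + 1/1*0/1, 0/1 + 1/1*1/4) = [0/1, 1/4)
  'f': [0/1 + 1/1*1/4, 0/1 + 1/1*7/8) = [1/4, 7/8) <- contains code 77/128
  'c': [0/1 + 1/1*7/8, 0/1 + 1/1*1/1) = [7/8, 1/1)
  emit 'f', narrow to [1/4, 7/8)
Step 2: interval [1/4, 7/8), width = 7/8 - 1/4 = 5/8
  'b': [1/4 + 5/8*0/1, 1/4 + 5/8*1/4) = [1/4, 13/32)
  'f': [1/4 + 5/8*1/4, 1/4 + 5/8*7/8) = [13/32, 51/64) <- contains code 77/128
  'c': [1/4 + 5/8*7/8, 1/4 + 5/8*1/1) = [51/64, 7/8)
  emit 'f', narrow to [13/32, 51/64)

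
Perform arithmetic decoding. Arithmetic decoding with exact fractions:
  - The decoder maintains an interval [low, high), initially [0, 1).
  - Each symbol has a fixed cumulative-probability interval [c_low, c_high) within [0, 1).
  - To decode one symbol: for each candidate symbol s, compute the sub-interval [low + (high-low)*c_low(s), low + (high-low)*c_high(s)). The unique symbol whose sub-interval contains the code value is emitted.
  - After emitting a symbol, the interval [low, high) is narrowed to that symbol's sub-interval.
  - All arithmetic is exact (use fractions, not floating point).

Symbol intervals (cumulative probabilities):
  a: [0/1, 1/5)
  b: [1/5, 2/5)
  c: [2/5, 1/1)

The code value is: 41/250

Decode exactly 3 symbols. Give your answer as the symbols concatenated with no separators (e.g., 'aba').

Step 1: interval [0/1, 1/1), width = 1/1 - 0/1 = 1/1
  'a': [0/1 + 1/1*0/1, 0/1 + 1/1*1/5) = [0/1, 1/5) <- contains code 41/250
  'b': [0/1 + 1/1*1/5, 0/1 + 1/1*2/5) = [1/5, 2/5)
  'c': [0/1 + 1/1*2/5, 0/1 + 1/1*1/1) = [2/5, 1/1)
  emit 'a', narrow to [0/1, 1/5)
Step 2: interval [0/1, 1/5), width = 1/5 - 0/1 = 1/5
  'a': [0/1 + 1/5*0/1, 0/1 + 1/5*1/5) = [0/1, 1/25)
  'b': [0/1 + 1/5*1/5, 0/1 + 1/5*2/5) = [1/25, 2/25)
  'c': [0/1 + 1/5*2/5, 0/1 + 1/5*1/1) = [2/25, 1/5) <- contains code 41/250
  emit 'c', narrow to [2/25, 1/5)
Step 3: interval [2/25, 1/5), width = 1/5 - 2/25 = 3/25
  'a': [2/25 + 3/25*0/1, 2/25 + 3/25*1/5) = [2/25, 13/125)
  'b': [2/25 + 3/25*1/5, 2/25 + 3/25*2/5) = [13/125, 16/125)
  'c': [2/25 + 3/25*2/5, 2/25 + 3/25*1/1) = [16/125, 1/5) <- contains code 41/250
  emit 'c', narrow to [16/125, 1/5)

Answer: acc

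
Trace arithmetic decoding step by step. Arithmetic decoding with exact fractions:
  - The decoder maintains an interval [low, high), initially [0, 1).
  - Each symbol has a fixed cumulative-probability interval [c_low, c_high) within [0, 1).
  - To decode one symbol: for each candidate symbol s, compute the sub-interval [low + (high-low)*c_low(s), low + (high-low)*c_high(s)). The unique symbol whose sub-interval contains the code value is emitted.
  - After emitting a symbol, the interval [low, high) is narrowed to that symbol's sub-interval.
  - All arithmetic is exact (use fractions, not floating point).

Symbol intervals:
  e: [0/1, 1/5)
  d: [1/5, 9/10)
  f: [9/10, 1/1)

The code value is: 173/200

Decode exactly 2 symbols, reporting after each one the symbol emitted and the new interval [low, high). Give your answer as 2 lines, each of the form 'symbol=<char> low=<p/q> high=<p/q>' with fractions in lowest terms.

Answer: symbol=d low=1/5 high=9/10
symbol=f low=83/100 high=9/10

Derivation:
Step 1: interval [0/1, 1/1), width = 1/1 - 0/1 = 1/1
  'e': [0/1 + 1/1*0/1, 0/1 + 1/1*1/5) = [0/1, 1/5)
  'd': [0/1 + 1/1*1/5, 0/1 + 1/1*9/10) = [1/5, 9/10) <- contains code 173/200
  'f': [0/1 + 1/1*9/10, 0/1 + 1/1*1/1) = [9/10, 1/1)
  emit 'd', narrow to [1/5, 9/10)
Step 2: interval [1/5, 9/10), width = 9/10 - 1/5 = 7/10
  'e': [1/5 + 7/10*0/1, 1/5 + 7/10*1/5) = [1/5, 17/50)
  'd': [1/5 + 7/10*1/5, 1/5 + 7/10*9/10) = [17/50, 83/100)
  'f': [1/5 + 7/10*9/10, 1/5 + 7/10*1/1) = [83/100, 9/10) <- contains code 173/200
  emit 'f', narrow to [83/100, 9/10)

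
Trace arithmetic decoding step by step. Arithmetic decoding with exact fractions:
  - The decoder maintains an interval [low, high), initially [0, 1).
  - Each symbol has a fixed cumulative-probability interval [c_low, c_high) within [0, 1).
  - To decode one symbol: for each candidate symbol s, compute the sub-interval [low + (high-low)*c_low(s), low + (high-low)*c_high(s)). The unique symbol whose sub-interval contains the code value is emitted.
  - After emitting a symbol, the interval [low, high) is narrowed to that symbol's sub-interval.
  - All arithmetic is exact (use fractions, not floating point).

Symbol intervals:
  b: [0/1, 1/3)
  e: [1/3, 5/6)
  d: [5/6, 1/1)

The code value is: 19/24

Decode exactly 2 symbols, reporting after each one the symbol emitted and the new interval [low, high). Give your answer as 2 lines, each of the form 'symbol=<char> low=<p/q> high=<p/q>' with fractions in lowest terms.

Step 1: interval [0/1, 1/1), width = 1/1 - 0/1 = 1/1
  'b': [0/1 + 1/1*0/1, 0/1 + 1/1*1/3) = [0/1, 1/3)
  'e': [0/1 + 1/1*1/3, 0/1 + 1/1*5/6) = [1/3, 5/6) <- contains code 19/24
  'd': [0/1 + 1/1*5/6, 0/1 + 1/1*1/1) = [5/6, 1/1)
  emit 'e', narrow to [1/3, 5/6)
Step 2: interval [1/3, 5/6), width = 5/6 - 1/3 = 1/2
  'b': [1/3 + 1/2*0/1, 1/3 + 1/2*1/3) = [1/3, 1/2)
  'e': [1/3 + 1/2*1/3, 1/3 + 1/2*5/6) = [1/2, 3/4)
  'd': [1/3 + 1/2*5/6, 1/3 + 1/2*1/1) = [3/4, 5/6) <- contains code 19/24
  emit 'd', narrow to [3/4, 5/6)

Answer: symbol=e low=1/3 high=5/6
symbol=d low=3/4 high=5/6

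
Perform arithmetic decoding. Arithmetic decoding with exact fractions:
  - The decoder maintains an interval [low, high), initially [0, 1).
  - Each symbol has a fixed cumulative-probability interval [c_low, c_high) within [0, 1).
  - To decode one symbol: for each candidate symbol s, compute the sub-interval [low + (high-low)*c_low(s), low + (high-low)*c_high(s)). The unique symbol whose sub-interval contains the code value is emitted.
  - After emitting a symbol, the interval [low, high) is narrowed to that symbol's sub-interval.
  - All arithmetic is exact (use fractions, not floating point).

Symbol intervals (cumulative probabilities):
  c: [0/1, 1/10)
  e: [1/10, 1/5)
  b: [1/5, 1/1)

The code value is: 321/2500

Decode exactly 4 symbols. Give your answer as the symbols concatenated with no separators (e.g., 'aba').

Step 1: interval [0/1, 1/1), width = 1/1 - 0/1 = 1/1
  'c': [0/1 + 1/1*0/1, 0/1 + 1/1*1/10) = [0/1, 1/10)
  'e': [0/1 + 1/1*1/10, 0/1 + 1/1*1/5) = [1/10, 1/5) <- contains code 321/2500
  'b': [0/1 + 1/1*1/5, 0/1 + 1/1*1/1) = [1/5, 1/1)
  emit 'e', narrow to [1/10, 1/5)
Step 2: interval [1/10, 1/5), width = 1/5 - 1/10 = 1/10
  'c': [1/10 + 1/10*0/1, 1/10 + 1/10*1/10) = [1/10, 11/100)
  'e': [1/10 + 1/10*1/10, 1/10 + 1/10*1/5) = [11/100, 3/25)
  'b': [1/10 + 1/10*1/5, 1/10 + 1/10*1/1) = [3/25, 1/5) <- contains code 321/2500
  emit 'b', narrow to [3/25, 1/5)
Step 3: interval [3/25, 1/5), width = 1/5 - 3/25 = 2/25
  'c': [3/25 + 2/25*0/1, 3/25 + 2/25*1/10) = [3/25, 16/125)
  'e': [3/25 + 2/25*1/10, 3/25 + 2/25*1/5) = [16/125, 17/125) <- contains code 321/2500
  'b': [3/25 + 2/25*1/5, 3/25 + 2/25*1/1) = [17/125, 1/5)
  emit 'e', narrow to [16/125, 17/125)
Step 4: interval [16/125, 17/125), width = 17/125 - 16/125 = 1/125
  'c': [16/125 + 1/125*0/1, 16/125 + 1/125*1/10) = [16/125, 161/1250) <- contains code 321/2500
  'e': [16/125 + 1/125*1/10, 16/125 + 1/125*1/5) = [161/1250, 81/625)
  'b': [16/125 + 1/125*1/5, 16/125 + 1/125*1/1) = [81/625, 17/125)
  emit 'c', narrow to [16/125, 161/1250)

Answer: ebec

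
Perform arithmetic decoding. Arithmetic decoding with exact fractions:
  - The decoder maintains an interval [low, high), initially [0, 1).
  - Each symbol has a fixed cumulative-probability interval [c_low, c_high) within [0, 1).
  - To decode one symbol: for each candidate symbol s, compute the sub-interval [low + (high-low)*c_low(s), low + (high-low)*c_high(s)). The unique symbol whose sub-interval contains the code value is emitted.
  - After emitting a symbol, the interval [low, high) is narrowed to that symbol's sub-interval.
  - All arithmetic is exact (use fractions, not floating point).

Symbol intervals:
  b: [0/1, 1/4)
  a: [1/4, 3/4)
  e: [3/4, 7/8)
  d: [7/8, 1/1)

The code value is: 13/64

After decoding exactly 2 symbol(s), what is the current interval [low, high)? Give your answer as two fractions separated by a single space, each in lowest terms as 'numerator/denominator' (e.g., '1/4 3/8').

Step 1: interval [0/1, 1/1), width = 1/1 - 0/1 = 1/1
  'b': [0/1 + 1/1*0/1, 0/1 + 1/1*1/4) = [0/1, 1/4) <- contains code 13/64
  'a': [0/1 + 1/1*1/4, 0/1 + 1/1*3/4) = [1/4, 3/4)
  'e': [0/1 + 1/1*3/4, 0/1 + 1/1*7/8) = [3/4, 7/8)
  'd': [0/1 + 1/1*7/8, 0/1 + 1/1*1/1) = [7/8, 1/1)
  emit 'b', narrow to [0/1, 1/4)
Step 2: interval [0/1, 1/4), width = 1/4 - 0/1 = 1/4
  'b': [0/1 + 1/4*0/1, 0/1 + 1/4*1/4) = [0/1, 1/16)
  'a': [0/1 + 1/4*1/4, 0/1 + 1/4*3/4) = [1/16, 3/16)
  'e': [0/1 + 1/4*3/4, 0/1 + 1/4*7/8) = [3/16, 7/32) <- contains code 13/64
  'd': [0/1 + 1/4*7/8, 0/1 + 1/4*1/1) = [7/32, 1/4)
  emit 'e', narrow to [3/16, 7/32)

Answer: 3/16 7/32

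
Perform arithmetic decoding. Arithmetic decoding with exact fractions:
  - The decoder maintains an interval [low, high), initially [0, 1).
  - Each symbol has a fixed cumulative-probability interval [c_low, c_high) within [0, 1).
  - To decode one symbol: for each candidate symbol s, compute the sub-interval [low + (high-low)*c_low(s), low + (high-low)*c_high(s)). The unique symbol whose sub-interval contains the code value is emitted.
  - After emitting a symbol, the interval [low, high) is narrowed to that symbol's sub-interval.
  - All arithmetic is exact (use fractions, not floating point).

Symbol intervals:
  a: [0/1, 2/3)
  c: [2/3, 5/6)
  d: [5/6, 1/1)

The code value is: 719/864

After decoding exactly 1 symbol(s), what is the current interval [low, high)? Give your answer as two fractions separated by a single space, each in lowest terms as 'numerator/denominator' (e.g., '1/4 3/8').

Step 1: interval [0/1, 1/1), width = 1/1 - 0/1 = 1/1
  'a': [0/1 + 1/1*0/1, 0/1 + 1/1*2/3) = [0/1, 2/3)
  'c': [0/1 + 1/1*2/3, 0/1 + 1/1*5/6) = [2/3, 5/6) <- contains code 719/864
  'd': [0/1 + 1/1*5/6, 0/1 + 1/1*1/1) = [5/6, 1/1)
  emit 'c', narrow to [2/3, 5/6)

Answer: 2/3 5/6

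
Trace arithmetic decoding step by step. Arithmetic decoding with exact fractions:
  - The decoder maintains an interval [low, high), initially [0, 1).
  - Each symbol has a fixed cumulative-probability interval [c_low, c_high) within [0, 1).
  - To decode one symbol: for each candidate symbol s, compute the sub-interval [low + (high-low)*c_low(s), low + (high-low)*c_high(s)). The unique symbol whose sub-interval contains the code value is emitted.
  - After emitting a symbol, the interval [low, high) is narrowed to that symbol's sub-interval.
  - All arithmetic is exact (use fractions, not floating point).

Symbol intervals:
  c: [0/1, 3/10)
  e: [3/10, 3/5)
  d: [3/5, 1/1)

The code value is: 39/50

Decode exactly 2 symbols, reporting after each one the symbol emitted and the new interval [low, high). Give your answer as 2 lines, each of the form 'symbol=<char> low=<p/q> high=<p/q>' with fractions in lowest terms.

Step 1: interval [0/1, 1/1), width = 1/1 - 0/1 = 1/1
  'c': [0/1 + 1/1*0/1, 0/1 + 1/1*3/10) = [0/1, 3/10)
  'e': [0/1 + 1/1*3/10, 0/1 + 1/1*3/5) = [3/10, 3/5)
  'd': [0/1 + 1/1*3/5, 0/1 + 1/1*1/1) = [3/5, 1/1) <- contains code 39/50
  emit 'd', narrow to [3/5, 1/1)
Step 2: interval [3/5, 1/1), width = 1/1 - 3/5 = 2/5
  'c': [3/5 + 2/5*0/1, 3/5 + 2/5*3/10) = [3/5, 18/25)
  'e': [3/5 + 2/5*3/10, 3/5 + 2/5*3/5) = [18/25, 21/25) <- contains code 39/50
  'd': [3/5 + 2/5*3/5, 3/5 + 2/5*1/1) = [21/25, 1/1)
  emit 'e', narrow to [18/25, 21/25)

Answer: symbol=d low=3/5 high=1/1
symbol=e low=18/25 high=21/25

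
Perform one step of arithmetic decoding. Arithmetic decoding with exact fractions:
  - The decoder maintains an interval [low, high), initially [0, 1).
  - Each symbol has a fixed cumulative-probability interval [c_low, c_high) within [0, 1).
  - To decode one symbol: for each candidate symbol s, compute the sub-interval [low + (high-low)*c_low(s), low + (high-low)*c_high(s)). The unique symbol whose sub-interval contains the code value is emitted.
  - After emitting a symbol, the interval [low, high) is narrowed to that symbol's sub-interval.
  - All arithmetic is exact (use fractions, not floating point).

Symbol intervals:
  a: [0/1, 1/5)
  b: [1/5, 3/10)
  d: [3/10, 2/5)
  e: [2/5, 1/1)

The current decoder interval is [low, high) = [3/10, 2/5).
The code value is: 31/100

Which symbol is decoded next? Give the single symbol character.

Answer: a

Derivation:
Interval width = high − low = 2/5 − 3/10 = 1/10
Scaled code = (code − low) / width = (31/100 − 3/10) / 1/10 = 1/10
  a: [0/1, 1/5) ← scaled code falls here ✓
  b: [1/5, 3/10) 
  d: [3/10, 2/5) 
  e: [2/5, 1/1) 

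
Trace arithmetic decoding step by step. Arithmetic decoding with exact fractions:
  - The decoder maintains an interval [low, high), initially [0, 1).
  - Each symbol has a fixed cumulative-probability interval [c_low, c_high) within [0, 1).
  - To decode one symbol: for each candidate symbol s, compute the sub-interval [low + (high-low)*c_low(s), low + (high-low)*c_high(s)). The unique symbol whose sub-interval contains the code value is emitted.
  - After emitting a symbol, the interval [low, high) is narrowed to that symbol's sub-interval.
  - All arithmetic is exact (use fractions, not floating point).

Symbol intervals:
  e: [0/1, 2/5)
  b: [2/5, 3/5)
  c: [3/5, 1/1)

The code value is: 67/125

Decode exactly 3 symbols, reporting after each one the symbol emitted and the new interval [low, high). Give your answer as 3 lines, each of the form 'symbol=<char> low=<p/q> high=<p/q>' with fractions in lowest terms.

Step 1: interval [0/1, 1/1), width = 1/1 - 0/1 = 1/1
  'e': [0/1 + 1/1*0/1, 0/1 + 1/1*2/5) = [0/1, 2/5)
  'b': [0/1 + 1/1*2/5, 0/1 + 1/1*3/5) = [2/5, 3/5) <- contains code 67/125
  'c': [0/1 + 1/1*3/5, 0/1 + 1/1*1/1) = [3/5, 1/1)
  emit 'b', narrow to [2/5, 3/5)
Step 2: interval [2/5, 3/5), width = 3/5 - 2/5 = 1/5
  'e': [2/5 + 1/5*0/1, 2/5 + 1/5*2/5) = [2/5, 12/25)
  'b': [2/5 + 1/5*2/5, 2/5 + 1/5*3/5) = [12/25, 13/25)
  'c': [2/5 + 1/5*3/5, 2/5 + 1/5*1/1) = [13/25, 3/5) <- contains code 67/125
  emit 'c', narrow to [13/25, 3/5)
Step 3: interval [13/25, 3/5), width = 3/5 - 13/25 = 2/25
  'e': [13/25 + 2/25*0/1, 13/25 + 2/25*2/5) = [13/25, 69/125) <- contains code 67/125
  'b': [13/25 + 2/25*2/5, 13/25 + 2/25*3/5) = [69/125, 71/125)
  'c': [13/25 + 2/25*3/5, 13/25 + 2/25*1/1) = [71/125, 3/5)
  emit 'e', narrow to [13/25, 69/125)

Answer: symbol=b low=2/5 high=3/5
symbol=c low=13/25 high=3/5
symbol=e low=13/25 high=69/125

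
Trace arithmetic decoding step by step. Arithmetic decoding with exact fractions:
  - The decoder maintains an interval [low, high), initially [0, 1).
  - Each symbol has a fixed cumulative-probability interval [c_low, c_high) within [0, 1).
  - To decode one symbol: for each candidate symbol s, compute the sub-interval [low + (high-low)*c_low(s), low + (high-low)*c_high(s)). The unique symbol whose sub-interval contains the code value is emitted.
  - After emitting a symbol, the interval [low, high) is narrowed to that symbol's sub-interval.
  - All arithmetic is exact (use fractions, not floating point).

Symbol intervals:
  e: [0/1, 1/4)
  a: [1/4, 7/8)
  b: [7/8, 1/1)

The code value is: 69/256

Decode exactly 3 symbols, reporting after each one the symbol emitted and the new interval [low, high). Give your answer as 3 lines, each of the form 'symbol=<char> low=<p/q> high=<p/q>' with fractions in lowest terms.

Step 1: interval [0/1, 1/1), width = 1/1 - 0/1 = 1/1
  'e': [0/1 + 1/1*0/1, 0/1 + 1/1*1/4) = [0/1, 1/4)
  'a': [0/1 + 1/1*1/4, 0/1 + 1/1*7/8) = [1/4, 7/8) <- contains code 69/256
  'b': [0/1 + 1/1*7/8, 0/1 + 1/1*1/1) = [7/8, 1/1)
  emit 'a', narrow to [1/4, 7/8)
Step 2: interval [1/4, 7/8), width = 7/8 - 1/4 = 5/8
  'e': [1/4 + 5/8*0/1, 1/4 + 5/8*1/4) = [1/4, 13/32) <- contains code 69/256
  'a': [1/4 + 5/8*1/4, 1/4 + 5/8*7/8) = [13/32, 51/64)
  'b': [1/4 + 5/8*7/8, 1/4 + 5/8*1/1) = [51/64, 7/8)
  emit 'e', narrow to [1/4, 13/32)
Step 3: interval [1/4, 13/32), width = 13/32 - 1/4 = 5/32
  'e': [1/4 + 5/32*0/1, 1/4 + 5/32*1/4) = [1/4, 37/128) <- contains code 69/256
  'a': [1/4 + 5/32*1/4, 1/4 + 5/32*7/8) = [37/128, 99/256)
  'b': [1/4 + 5/32*7/8, 1/4 + 5/32*1/1) = [99/256, 13/32)
  emit 'e', narrow to [1/4, 37/128)

Answer: symbol=a low=1/4 high=7/8
symbol=e low=1/4 high=13/32
symbol=e low=1/4 high=37/128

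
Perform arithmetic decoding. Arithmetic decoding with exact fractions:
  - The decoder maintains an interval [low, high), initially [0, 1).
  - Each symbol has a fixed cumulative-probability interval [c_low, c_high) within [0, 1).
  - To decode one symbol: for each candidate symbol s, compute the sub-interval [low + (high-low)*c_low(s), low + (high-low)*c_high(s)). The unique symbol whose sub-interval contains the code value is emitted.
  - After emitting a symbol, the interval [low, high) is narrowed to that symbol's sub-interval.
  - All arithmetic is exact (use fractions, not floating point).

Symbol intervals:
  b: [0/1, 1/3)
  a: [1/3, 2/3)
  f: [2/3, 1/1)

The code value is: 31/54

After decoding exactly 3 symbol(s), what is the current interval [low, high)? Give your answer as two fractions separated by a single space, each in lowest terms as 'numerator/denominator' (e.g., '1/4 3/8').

Answer: 5/9 16/27

Derivation:
Step 1: interval [0/1, 1/1), width = 1/1 - 0/1 = 1/1
  'b': [0/1 + 1/1*0/1, 0/1 + 1/1*1/3) = [0/1, 1/3)
  'a': [0/1 + 1/1*1/3, 0/1 + 1/1*2/3) = [1/3, 2/3) <- contains code 31/54
  'f': [0/1 + 1/1*2/3, 0/1 + 1/1*1/1) = [2/3, 1/1)
  emit 'a', narrow to [1/3, 2/3)
Step 2: interval [1/3, 2/3), width = 2/3 - 1/3 = 1/3
  'b': [1/3 + 1/3*0/1, 1/3 + 1/3*1/3) = [1/3, 4/9)
  'a': [1/3 + 1/3*1/3, 1/3 + 1/3*2/3) = [4/9, 5/9)
  'f': [1/3 + 1/3*2/3, 1/3 + 1/3*1/1) = [5/9, 2/3) <- contains code 31/54
  emit 'f', narrow to [5/9, 2/3)
Step 3: interval [5/9, 2/3), width = 2/3 - 5/9 = 1/9
  'b': [5/9 + 1/9*0/1, 5/9 + 1/9*1/3) = [5/9, 16/27) <- contains code 31/54
  'a': [5/9 + 1/9*1/3, 5/9 + 1/9*2/3) = [16/27, 17/27)
  'f': [5/9 + 1/9*2/3, 5/9 + 1/9*1/1) = [17/27, 2/3)
  emit 'b', narrow to [5/9, 16/27)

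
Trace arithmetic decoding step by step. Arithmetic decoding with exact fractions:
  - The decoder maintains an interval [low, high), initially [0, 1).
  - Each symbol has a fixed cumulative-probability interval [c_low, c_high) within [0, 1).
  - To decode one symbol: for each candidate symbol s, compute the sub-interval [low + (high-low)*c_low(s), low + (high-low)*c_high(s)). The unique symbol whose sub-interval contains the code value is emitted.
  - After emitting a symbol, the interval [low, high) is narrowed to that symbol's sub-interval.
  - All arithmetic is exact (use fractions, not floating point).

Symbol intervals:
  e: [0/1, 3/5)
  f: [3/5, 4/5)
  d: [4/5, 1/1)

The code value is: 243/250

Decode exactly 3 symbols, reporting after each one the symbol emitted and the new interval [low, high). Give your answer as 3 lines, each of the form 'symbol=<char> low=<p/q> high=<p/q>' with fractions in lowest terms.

Answer: symbol=d low=4/5 high=1/1
symbol=d low=24/25 high=1/1
symbol=e low=24/25 high=123/125

Derivation:
Step 1: interval [0/1, 1/1), width = 1/1 - 0/1 = 1/1
  'e': [0/1 + 1/1*0/1, 0/1 + 1/1*3/5) = [0/1, 3/5)
  'f': [0/1 + 1/1*3/5, 0/1 + 1/1*4/5) = [3/5, 4/5)
  'd': [0/1 + 1/1*4/5, 0/1 + 1/1*1/1) = [4/5, 1/1) <- contains code 243/250
  emit 'd', narrow to [4/5, 1/1)
Step 2: interval [4/5, 1/1), width = 1/1 - 4/5 = 1/5
  'e': [4/5 + 1/5*0/1, 4/5 + 1/5*3/5) = [4/5, 23/25)
  'f': [4/5 + 1/5*3/5, 4/5 + 1/5*4/5) = [23/25, 24/25)
  'd': [4/5 + 1/5*4/5, 4/5 + 1/5*1/1) = [24/25, 1/1) <- contains code 243/250
  emit 'd', narrow to [24/25, 1/1)
Step 3: interval [24/25, 1/1), width = 1/1 - 24/25 = 1/25
  'e': [24/25 + 1/25*0/1, 24/25 + 1/25*3/5) = [24/25, 123/125) <- contains code 243/250
  'f': [24/25 + 1/25*3/5, 24/25 + 1/25*4/5) = [123/125, 124/125)
  'd': [24/25 + 1/25*4/5, 24/25 + 1/25*1/1) = [124/125, 1/1)
  emit 'e', narrow to [24/25, 123/125)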